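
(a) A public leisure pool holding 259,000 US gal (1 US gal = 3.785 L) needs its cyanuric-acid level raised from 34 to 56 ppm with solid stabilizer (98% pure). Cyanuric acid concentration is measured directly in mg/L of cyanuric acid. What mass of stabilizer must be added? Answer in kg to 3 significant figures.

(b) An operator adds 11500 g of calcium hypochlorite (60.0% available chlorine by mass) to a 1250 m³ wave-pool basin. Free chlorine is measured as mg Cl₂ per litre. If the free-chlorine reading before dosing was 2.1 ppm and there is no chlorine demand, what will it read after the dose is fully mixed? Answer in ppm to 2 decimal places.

(a) 22.0 kg; (b) 7.62 ppm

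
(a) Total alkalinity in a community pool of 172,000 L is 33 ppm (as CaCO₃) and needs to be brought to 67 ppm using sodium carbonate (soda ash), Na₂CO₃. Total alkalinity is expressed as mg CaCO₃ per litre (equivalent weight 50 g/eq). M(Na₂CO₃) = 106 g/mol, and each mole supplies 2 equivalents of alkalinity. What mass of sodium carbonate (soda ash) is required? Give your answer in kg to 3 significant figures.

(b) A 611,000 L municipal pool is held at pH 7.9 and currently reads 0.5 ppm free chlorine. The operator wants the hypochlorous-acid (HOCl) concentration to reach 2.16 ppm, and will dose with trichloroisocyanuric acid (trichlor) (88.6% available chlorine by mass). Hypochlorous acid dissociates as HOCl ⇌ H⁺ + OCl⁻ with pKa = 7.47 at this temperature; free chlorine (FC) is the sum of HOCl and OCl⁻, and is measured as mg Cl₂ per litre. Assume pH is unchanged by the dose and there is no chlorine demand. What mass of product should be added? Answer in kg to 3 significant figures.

(a) 6.20 kg; (b) 5.15 kg

(a) Alkalinity to add: (67 − 33) = 34 mg/L as CaCO₃ × 172,000 L = 5848 g as CaCO₃.
(a) Equivalents: 5848 g ÷ 50 g/eq = 117 eq.
(a) Each mole of Na₂CO₃ supplies 2 eq, so 117 / 2 = 58.48 mol.
(a) Mass: 58.48 mol × 106 g/mol = 6199 g.

(b) [OCl⁻]/[HOCl] = 10^(pH − pKa) = 10^(7.9 − 7.47) = 2.692; fraction as HOCl = 1/(1 + 2.692) = 0.2709.
(b) Free chlorine required for 2.16 ppm HOCl: 2.16 / 0.2709 = 7.974 ppm.
(b) FC to add: 7.974 − 0.5 = 7.474 mg/L as Cl₂.
(b) Cl₂ equivalent: 7.474 mg/L × 611,000 L = 4566 g.
(b) Product at 88.6% available Cl: 4566 / 0.886 = 5154 g.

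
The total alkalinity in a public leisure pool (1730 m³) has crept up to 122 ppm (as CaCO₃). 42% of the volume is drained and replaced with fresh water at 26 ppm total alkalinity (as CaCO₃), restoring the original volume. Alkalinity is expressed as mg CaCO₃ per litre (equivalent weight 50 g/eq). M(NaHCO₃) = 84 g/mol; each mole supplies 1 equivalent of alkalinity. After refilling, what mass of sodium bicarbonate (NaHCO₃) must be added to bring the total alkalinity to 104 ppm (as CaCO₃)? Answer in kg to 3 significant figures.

Volume: 1730 m³ = 1,730,000 L.
After draining 42% and refilling: 122 × 0.58 + 26 × 0.42 = 81.68 ppm.
Deficit to target: 104 − 81.68 = 22.32 mg/L.
As CaCO₃: 22.32 mg/L × 1,730,000 L = 38,610 g; ÷ 50 g/eq ÷ 1 = 772.3 mol NaHCO₃.
Mass: 772.3 × 84 = 64,870 g.

64.9 kg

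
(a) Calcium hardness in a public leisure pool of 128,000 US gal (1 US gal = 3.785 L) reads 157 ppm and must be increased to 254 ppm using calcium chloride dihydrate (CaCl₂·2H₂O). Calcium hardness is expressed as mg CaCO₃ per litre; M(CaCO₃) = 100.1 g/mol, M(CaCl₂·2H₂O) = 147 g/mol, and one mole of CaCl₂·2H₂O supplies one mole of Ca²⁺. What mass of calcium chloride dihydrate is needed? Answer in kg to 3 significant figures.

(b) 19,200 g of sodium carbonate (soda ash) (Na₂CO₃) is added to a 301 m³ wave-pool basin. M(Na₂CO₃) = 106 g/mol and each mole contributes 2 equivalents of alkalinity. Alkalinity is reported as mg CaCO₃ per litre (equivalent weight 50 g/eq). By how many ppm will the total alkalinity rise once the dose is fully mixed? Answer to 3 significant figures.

(a) Volume: 128,000 US gal × 3.785 L/gal = 484,480 L.
(a) Hardness to add: (254 − 157) = 97 mg/L as CaCO₃ × 484,480 L = 46,990 g as CaCO₃.
(a) Moles of Ca²⁺ (1 mol Ca²⁺ ≡ 1 mol CaCO₃): 46,990 / 100.1 g/mol = 469.5 mol.
(a) Mass of CaCl₂·2H₂O: 469.5 × 147 = 69,010 g.

(b) Volume: 301 m³ = 301,000 L.
(b) Moles of Na₂CO₃: 19,200 g ÷ 106 g/mol = 181.1 mol → 362.3 eq of alkalinity.
(b) As CaCO₃: 362.3 eq × 50 g/eq = 18,110 g.
(b) Rise: 18,110 g / 301,000 L × 1000 = 60.18 mg/L.

(a) 69.0 kg; (b) 60.2 ppm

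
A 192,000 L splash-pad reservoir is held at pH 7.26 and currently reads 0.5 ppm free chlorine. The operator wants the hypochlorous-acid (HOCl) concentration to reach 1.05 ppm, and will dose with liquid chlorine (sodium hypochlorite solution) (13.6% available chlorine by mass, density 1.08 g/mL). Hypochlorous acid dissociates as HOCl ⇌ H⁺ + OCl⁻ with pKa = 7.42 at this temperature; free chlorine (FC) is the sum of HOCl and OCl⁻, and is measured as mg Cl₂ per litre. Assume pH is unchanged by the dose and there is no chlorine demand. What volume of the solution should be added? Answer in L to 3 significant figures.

1.67 L

[OCl⁻]/[HOCl] = 10^(pH − pKa) = 10^(7.26 − 7.42) = 0.6918; fraction as HOCl = 1/(1 + 0.6918) = 0.5911.
Free chlorine required for 1.05 ppm HOCl: 1.05 / 0.5911 = 1.776 ppm.
FC to add: 1.776 − 0.5 = 1.276 mg/L as Cl₂.
Cl₂ equivalent: 1.276 mg/L × 192,000 L = 245.1 g.
Product at 13.6% available Cl: 245.1 / 0.136 = 1802 g.
Volume: 1802 g ÷ 1.08 g/mL = 1669 mL.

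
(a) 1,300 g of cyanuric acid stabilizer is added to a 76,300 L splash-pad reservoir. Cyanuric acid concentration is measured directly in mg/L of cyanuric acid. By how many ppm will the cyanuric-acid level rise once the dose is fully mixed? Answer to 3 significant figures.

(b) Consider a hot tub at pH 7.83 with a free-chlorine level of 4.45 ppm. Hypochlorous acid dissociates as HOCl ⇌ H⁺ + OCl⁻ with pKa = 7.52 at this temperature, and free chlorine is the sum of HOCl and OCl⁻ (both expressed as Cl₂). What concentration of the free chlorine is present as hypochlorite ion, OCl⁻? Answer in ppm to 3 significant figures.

(a) 17.0 ppm; (b) 2.99 ppm

(a) Rise: 1,300 g / 76,300 L × 1000 = 17.04 mg/L.

(b) [OCl⁻]/[HOCl] = 10^(pH − pKa) = 10^(7.83 − 7.52) = 10^0.31 = 2.042.
(b) Fraction as HOCl = 1 / (1 + 2.042) = 0.3288.
(b) OCl⁻ = (1 − 0.3288) × 4.45 ppm = 2.987 ppm.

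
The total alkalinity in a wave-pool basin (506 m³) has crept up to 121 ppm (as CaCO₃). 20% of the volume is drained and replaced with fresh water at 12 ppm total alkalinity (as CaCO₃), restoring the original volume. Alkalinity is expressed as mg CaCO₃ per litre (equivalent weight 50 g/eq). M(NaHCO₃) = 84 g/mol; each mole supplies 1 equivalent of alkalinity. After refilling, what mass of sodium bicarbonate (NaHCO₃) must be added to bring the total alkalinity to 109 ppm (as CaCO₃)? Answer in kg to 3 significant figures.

Volume: 506 m³ = 506,000 L.
After draining 20% and refilling: 121 × 0.80 + 12 × 0.20 = 99.2 ppm.
Deficit to target: 109 − 99.2 = 9.8 mg/L.
As CaCO₃: 9.8 mg/L × 506,000 L = 4959 g; ÷ 50 g/eq ÷ 1 = 99.18 mol NaHCO₃.
Mass: 99.18 × 84 = 8331 g.

8.33 kg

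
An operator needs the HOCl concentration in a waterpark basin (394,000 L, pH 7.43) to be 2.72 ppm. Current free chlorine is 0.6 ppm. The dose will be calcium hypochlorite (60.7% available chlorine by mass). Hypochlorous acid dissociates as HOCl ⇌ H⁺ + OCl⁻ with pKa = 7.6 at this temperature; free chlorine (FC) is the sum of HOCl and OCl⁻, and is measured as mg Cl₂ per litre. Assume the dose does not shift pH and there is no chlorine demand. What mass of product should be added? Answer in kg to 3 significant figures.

[OCl⁻]/[HOCl] = 10^(pH − pKa) = 10^(7.43 − 7.6) = 0.6761; fraction as HOCl = 1/(1 + 0.6761) = 0.5966.
Free chlorine required for 2.72 ppm HOCl: 2.72 / 0.5966 = 4.559 ppm.
FC to add: 4.559 − 0.6 = 3.959 mg/L as Cl₂.
Cl₂ equivalent: 3.959 mg/L × 394,000 L = 1560 g.
Product at 60.7% available Cl: 1560 / 0.607 = 2570 g.

2.57 kg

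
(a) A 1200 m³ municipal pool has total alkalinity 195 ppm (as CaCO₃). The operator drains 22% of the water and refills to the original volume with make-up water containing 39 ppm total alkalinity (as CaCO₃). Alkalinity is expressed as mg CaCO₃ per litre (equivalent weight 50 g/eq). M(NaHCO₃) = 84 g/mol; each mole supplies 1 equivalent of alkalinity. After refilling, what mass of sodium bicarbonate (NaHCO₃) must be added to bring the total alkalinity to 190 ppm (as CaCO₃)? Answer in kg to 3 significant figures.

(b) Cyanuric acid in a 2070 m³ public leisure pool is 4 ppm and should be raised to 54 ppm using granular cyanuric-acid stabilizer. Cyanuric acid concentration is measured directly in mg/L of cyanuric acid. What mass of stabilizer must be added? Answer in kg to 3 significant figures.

(a) Volume: 1200 m³ = 1,200,000 L.
(a) After draining 22% and refilling: 195 × 0.78 + 39 × 0.22 = 160.68 ppm.
(a) Deficit to target: 190 − 160.68 = 29.32 mg/L.
(a) As CaCO₃: 29.32 mg/L × 1,200,000 L = 35,180 g; ÷ 50 g/eq ÷ 1 = 703.7 mol NaHCO₃.
(a) Mass: 703.7 × 84 = 59,110 g.

(b) Volume: 2070 m³ = 2,070,000 L.
(b) CYA to add: (54 − 4) = 50 mg/L × 2,070,000 L = 103,500 g cyanuric acid.

(a) 59.1 kg; (b) 104 kg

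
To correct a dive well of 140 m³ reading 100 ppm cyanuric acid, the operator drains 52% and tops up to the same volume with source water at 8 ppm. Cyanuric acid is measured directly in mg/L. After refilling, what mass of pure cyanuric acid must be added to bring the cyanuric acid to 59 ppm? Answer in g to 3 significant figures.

958 g

Volume: 140 m³ = 140,000 L.
After draining 52% and refilling: 100 × 0.48 + 8 × 0.52 = 52.16 ppm.
Deficit to target: 59 − 52.16 = 6.84 mg/L.
Mass: 6.84 mg/L × 140,000 L = 957.6 g cyanuric acid.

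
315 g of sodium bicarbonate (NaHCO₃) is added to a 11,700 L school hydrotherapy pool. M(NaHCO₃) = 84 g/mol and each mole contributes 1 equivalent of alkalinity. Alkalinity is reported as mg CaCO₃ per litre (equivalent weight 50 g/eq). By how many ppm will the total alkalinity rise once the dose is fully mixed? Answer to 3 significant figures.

Moles of NaHCO₃: 315 g ÷ 84 g/mol = 3.75 mol → 3.75 eq of alkalinity.
As CaCO₃: 3.75 eq × 50 g/eq = 187.5 g.
Rise: 187.5 g / 11,700 L × 1000 = 16.03 mg/L.

16.0 ppm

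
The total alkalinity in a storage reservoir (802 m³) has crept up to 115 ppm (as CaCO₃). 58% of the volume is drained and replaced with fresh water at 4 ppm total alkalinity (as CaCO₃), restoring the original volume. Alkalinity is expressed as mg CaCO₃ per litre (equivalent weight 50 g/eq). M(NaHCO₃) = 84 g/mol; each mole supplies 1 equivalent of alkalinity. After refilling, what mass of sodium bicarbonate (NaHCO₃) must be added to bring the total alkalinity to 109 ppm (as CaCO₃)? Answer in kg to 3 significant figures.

78.7 kg

Volume: 802 m³ = 802,000 L.
After draining 58% and refilling: 115 × 0.42 + 4 × 0.58 = 50.62 ppm.
Deficit to target: 109 − 50.62 = 58.38 mg/L.
As CaCO₃: 58.38 mg/L × 802,000 L = 46,820 g; ÷ 50 g/eq ÷ 1 = 936.4 mol NaHCO₃.
Mass: 936.4 × 84 = 78,660 g.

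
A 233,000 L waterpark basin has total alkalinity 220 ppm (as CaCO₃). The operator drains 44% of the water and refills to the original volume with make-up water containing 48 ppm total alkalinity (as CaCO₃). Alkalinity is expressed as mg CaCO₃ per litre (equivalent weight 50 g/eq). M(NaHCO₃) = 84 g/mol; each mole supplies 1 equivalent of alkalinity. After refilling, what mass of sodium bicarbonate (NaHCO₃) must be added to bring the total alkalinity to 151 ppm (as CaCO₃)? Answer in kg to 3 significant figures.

2.61 kg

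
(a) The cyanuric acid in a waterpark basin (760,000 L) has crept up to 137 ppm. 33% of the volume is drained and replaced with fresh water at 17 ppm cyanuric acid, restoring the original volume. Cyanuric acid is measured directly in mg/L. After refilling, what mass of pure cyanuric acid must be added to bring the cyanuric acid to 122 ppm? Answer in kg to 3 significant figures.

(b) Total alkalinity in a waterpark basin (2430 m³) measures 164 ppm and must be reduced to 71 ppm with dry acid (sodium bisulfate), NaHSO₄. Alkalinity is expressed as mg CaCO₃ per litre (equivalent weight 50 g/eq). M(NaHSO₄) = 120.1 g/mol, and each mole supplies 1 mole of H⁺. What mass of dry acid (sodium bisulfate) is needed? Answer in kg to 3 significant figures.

(a) 18.7 kg; (b) 543 kg

(a) After draining 33% and refilling: 137 × 0.67 + 17 × 0.33 = 97.4 ppm.
(a) Deficit to target: 122 − 97.4 = 24.6 mg/L.
(a) Mass: 24.6 mg/L × 760,000 L = 18,700 g cyanuric acid.

(b) Volume: 2430 m³ = 2,430,000 L.
(b) Alkalinity to neutralize: (164 − 71) = 93 mg/L as CaCO₃ × 2,430,000 L = 226,000 g as CaCO₃.
(b) Equivalents of H⁺ required: 226,000 ÷ 50 g/eq = 4520 eq = 4520 mol NaHSO₄.
(b) Mass of NaHSO₄: 4520 × 120.1 = 542,800 g.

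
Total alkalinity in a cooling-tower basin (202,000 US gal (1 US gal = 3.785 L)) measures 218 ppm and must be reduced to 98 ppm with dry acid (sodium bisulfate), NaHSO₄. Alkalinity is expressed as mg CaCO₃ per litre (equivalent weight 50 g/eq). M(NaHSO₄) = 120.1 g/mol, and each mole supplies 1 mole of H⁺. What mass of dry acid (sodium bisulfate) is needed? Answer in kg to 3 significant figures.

Volume: 202,000 US gal × 3.785 L/gal = 764,570 L.
Alkalinity to neutralize: (218 − 98) = 120 mg/L as CaCO₃ × 764,570 L = 91,750 g as CaCO₃.
Equivalents of H⁺ required: 91,750 ÷ 50 g/eq = 1835 eq = 1835 mol NaHSO₄.
Mass of NaHSO₄: 1835 × 120.1 = 220,400 g.

220 kg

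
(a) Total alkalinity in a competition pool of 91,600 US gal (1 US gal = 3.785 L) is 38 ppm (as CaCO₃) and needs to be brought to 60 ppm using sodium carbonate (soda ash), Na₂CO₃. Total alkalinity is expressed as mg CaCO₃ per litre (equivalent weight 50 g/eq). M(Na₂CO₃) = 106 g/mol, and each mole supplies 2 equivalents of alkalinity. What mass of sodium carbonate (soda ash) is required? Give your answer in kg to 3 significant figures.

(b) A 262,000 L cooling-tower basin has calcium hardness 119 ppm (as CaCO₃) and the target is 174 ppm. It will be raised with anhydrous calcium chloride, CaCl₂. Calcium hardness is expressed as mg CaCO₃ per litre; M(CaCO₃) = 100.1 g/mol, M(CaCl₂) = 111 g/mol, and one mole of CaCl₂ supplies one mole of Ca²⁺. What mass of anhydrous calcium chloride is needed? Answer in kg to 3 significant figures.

(a) Volume: 91,600 US gal × 3.785 L/gal = 346,706 L.
(a) Alkalinity to add: (60 − 38) = 22 mg/L as CaCO₃ × 346,706 L = 7628 g as CaCO₃.
(a) Equivalents: 7628 g ÷ 50 g/eq = 152.6 eq.
(a) Each mole of Na₂CO₃ supplies 2 eq, so 152.6 / 2 = 76.28 mol.
(a) Mass: 76.28 mol × 106 g/mol = 8085 g.

(b) Hardness to add: (174 − 119) = 55 mg/L as CaCO₃ × 262,000 L = 14,410 g as CaCO₃.
(b) Moles of Ca²⁺ (1 mol Ca²⁺ ≡ 1 mol CaCO₃): 14,410 / 100.1 g/mol = 144 mol.
(b) Mass of CaCl₂: 144 × 111 = 15,980 g.

(a) 8.09 kg; (b) 16.0 kg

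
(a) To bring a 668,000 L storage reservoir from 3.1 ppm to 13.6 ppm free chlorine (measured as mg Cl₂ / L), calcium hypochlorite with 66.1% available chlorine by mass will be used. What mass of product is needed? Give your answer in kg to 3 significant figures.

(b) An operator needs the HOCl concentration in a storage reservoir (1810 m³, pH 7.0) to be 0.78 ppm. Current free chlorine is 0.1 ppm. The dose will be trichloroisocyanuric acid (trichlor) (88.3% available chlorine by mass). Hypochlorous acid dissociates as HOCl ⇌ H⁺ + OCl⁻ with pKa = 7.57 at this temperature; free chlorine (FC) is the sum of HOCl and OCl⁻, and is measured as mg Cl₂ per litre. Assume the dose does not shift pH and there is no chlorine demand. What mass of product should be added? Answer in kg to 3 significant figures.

(a) 10.6 kg; (b) 1.82 kg

(a) Chlorine deficit: 13.6 − 3.1 = 10.5 ppm = 10.5 mg/L as Cl₂.
(a) Cl₂ equivalent needed: 10.5 mg/L × 668,000 L = 7,014,000 mg = 7014 g.
(a) Product at 66.1% available chlorine: 7014 / 0.661 = 10,610 g.

(b) Volume: 1810 m³ = 1,810,000 L.
(b) [OCl⁻]/[HOCl] = 10^(pH − pKa) = 10^(7.0 − 7.57) = 0.2692; fraction as HOCl = 1/(1 + 0.2692) = 0.7879.
(b) Free chlorine required for 0.78 ppm HOCl: 0.78 / 0.7879 = 0.9899 ppm.
(b) FC to add: 0.9899 − 0.1 = 0.8899 mg/L as Cl₂.
(b) Cl₂ equivalent: 0.8899 mg/L × 1,810,000 L = 1611 g.
(b) Product at 88.3% available Cl: 1611 / 0.883 = 1824 g.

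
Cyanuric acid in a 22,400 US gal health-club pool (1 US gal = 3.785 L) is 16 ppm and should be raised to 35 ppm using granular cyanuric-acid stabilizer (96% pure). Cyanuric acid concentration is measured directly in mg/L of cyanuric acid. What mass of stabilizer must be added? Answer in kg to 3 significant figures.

1.68 kg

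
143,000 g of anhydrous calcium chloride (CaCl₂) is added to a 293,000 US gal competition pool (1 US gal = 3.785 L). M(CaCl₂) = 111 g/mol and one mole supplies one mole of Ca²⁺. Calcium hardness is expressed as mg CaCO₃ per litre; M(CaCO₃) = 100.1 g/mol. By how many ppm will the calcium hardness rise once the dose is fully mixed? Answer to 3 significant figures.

Volume: 293,000 US gal × 3.785 L/gal = 1,109,005 L.
Moles of Ca²⁺: 143,000 g ÷ 111 g/mol = 1288 mol.
As CaCO₃: 1288 mol × 100.1 g/mol = 129,000 g.
Rise: 129,000 g / 1,109,005 L × 1000 = 116.3 mg/L.

116 ppm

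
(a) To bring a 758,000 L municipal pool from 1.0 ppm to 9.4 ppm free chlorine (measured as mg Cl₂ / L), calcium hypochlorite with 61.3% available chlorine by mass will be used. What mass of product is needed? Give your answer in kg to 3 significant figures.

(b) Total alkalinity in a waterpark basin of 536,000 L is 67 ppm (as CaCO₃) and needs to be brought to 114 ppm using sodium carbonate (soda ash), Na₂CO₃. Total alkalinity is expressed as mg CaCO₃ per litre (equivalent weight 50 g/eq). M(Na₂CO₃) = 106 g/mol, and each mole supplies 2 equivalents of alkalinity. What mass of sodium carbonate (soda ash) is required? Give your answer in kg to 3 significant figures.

(a) Chlorine deficit: 9.4 − 1.0 = 8.4 ppm = 8.4 mg/L as Cl₂.
(a) Cl₂ equivalent needed: 8.4 mg/L × 758,000 L = 6,367,000 mg = 6367 g.
(a) Product at 61.3% available chlorine: 6367 / 0.613 = 10,390 g.

(b) Alkalinity to add: (114 − 67) = 47 mg/L as CaCO₃ × 536,000 L = 25,190 g as CaCO₃.
(b) Equivalents: 25,190 g ÷ 50 g/eq = 503.8 eq.
(b) Each mole of Na₂CO₃ supplies 2 eq, so 503.8 / 2 = 251.9 mol.
(b) Mass: 251.9 mol × 106 g/mol = 26,700 g.

(a) 10.4 kg; (b) 26.7 kg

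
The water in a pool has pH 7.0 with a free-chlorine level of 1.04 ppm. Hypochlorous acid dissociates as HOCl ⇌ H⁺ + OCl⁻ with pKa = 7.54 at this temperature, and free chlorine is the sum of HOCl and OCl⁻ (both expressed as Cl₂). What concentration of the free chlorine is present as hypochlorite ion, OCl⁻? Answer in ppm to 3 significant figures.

0.233 ppm

[OCl⁻]/[HOCl] = 10^(pH − pKa) = 10^(7.0 − 7.54) = 10^-0.54 = 0.2884.
Fraction as HOCl = 1 / (1 + 0.2884) = 0.7762.
OCl⁻ = (1 − 0.7762) × 1.04 ppm = 0.2328 ppm.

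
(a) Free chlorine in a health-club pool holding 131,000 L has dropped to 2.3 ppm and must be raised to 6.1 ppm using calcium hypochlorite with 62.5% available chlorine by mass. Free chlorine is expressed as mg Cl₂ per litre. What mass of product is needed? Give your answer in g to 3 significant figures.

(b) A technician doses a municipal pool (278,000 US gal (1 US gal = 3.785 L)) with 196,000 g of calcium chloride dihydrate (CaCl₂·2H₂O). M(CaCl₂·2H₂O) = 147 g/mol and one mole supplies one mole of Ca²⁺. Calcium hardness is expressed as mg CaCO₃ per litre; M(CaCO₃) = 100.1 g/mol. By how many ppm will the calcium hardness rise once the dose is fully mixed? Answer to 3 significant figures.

(a) 796 g; (b) 127 ppm

(a) Chlorine deficit: 6.1 − 2.3 = 3.8 ppm = 3.8 mg/L as Cl₂.
(a) Cl₂ equivalent needed: 3.8 mg/L × 131,000 L = 497,800 mg = 497.8 g.
(a) Product at 62.5% available chlorine: 497.8 / 0.625 = 796.5 g.

(b) Volume: 278,000 US gal × 3.785 L/gal = 1,052,230 L.
(b) Moles of Ca²⁺: 196,000 g ÷ 147 g/mol = 1333 mol.
(b) As CaCO₃: 1333 mol × 100.1 g/mol = 133,500 g.
(b) Rise: 133,500 g / 1,052,230 L × 1000 = 126.8 mg/L.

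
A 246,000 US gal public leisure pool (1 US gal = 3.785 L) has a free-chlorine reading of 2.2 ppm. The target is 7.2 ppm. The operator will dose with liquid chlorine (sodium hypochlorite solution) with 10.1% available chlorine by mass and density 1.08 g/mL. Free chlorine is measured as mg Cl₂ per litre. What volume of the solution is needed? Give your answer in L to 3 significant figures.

42.7 L

Volume: 246,000 US gal × 3.785 L/gal = 931,110 L.
Chlorine deficit: 7.2 − 2.2 = 5 ppm = 5 mg/L as Cl₂.
Cl₂ equivalent needed: 5 mg/L × 931,110 L = 4,656,000 mg = 4656 g.
Product at 10.1% available chlorine: 4656 / 0.101 = 46,090 g.
Volume at density 1.08 g/mL: 46,090 g ÷ 1.08 g/mL = 42,680 mL.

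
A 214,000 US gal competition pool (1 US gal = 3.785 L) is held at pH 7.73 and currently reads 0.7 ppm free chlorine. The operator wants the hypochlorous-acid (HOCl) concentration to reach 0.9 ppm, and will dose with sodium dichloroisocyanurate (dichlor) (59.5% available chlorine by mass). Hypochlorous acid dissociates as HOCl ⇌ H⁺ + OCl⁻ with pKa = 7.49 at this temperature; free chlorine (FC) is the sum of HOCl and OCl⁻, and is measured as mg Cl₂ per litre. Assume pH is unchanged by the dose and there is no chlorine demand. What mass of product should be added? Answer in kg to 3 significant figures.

Volume: 214,000 US gal × 3.785 L/gal = 809,990 L.
[OCl⁻]/[HOCl] = 10^(pH − pKa) = 10^(7.73 − 7.49) = 1.738; fraction as HOCl = 1/(1 + 1.738) = 0.3653.
Free chlorine required for 0.9 ppm HOCl: 0.9 / 0.3653 = 2.464 ppm.
FC to add: 2.464 − 0.7 = 1.764 mg/L as Cl₂.
Cl₂ equivalent: 1.764 mg/L × 809,990 L = 1429 g.
Product at 59.5% available Cl: 1429 / 0.595 = 2401 g.

2.40 kg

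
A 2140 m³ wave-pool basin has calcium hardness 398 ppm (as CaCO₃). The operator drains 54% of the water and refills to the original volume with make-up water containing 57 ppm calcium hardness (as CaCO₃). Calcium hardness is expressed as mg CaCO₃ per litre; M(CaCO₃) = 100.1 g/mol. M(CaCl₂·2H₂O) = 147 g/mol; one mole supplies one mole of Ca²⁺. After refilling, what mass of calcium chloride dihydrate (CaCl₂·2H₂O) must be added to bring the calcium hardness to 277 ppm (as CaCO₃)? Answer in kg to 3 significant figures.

Volume: 2140 m³ = 2,140,000 L.
After draining 54% and refilling: 398 × 0.46 + 57 × 0.54 = 213.86 ppm.
Deficit to target: 277 − 213.86 = 63.14 mg/L.
As CaCO₃: 63.14 mg/L × 2,140,000 L = 135,100 g; ÷ 100.1 = 1350 mol Ca²⁺.
Mass: 1350 × 147 = 198,400 g.

198 kg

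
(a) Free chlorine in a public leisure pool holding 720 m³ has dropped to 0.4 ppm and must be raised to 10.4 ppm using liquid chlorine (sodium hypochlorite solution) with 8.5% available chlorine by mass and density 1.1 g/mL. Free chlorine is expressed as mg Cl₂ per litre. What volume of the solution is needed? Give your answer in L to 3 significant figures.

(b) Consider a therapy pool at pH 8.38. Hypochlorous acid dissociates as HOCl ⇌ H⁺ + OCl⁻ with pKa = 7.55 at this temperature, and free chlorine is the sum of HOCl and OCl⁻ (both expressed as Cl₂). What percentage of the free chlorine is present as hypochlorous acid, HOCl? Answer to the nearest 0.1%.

(a) 77.0 L; (b) 12.9%

(a) Volume: 720 m³ = 720,000 L.
(a) Chlorine deficit: 10.4 − 0.4 = 10 ppm = 10 mg/L as Cl₂.
(a) Cl₂ equivalent needed: 10 mg/L × 720,000 L = 7,200,000 mg = 7200 g.
(a) Product at 8.5% available chlorine: 7200 / 0.085 = 84,710 g.
(a) Volume at density 1.1 g/mL: 84,710 g ÷ 1.1 g/mL = 77,010 mL.

(b) [OCl⁻]/[HOCl] = 10^(pH − pKa) = 10^(8.38 − 7.55) = 10^0.83 = 6.761.
(b) Fraction as HOCl = 1 / (1 + 6.761) = 0.1289.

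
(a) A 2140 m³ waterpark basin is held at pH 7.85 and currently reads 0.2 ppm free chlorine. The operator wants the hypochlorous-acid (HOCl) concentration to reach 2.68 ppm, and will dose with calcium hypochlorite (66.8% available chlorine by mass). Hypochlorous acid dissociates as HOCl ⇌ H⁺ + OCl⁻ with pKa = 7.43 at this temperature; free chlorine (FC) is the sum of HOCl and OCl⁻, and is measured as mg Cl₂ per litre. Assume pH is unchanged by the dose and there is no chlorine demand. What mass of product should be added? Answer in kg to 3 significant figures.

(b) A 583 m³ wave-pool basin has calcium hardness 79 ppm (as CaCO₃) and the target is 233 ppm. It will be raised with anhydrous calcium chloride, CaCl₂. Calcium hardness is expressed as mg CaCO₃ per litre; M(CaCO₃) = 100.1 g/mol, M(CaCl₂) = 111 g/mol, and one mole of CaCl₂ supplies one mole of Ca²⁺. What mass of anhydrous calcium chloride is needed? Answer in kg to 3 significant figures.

(a) Volume: 2140 m³ = 2,140,000 L.
(a) [OCl⁻]/[HOCl] = 10^(pH − pKa) = 10^(7.85 − 7.43) = 2.63; fraction as HOCl = 1/(1 + 2.63) = 0.2755.
(a) Free chlorine required for 2.68 ppm HOCl: 2.68 / 0.2755 = 9.729 ppm.
(a) FC to add: 9.729 − 0.2 = 9.529 mg/L as Cl₂.
(a) Cl₂ equivalent: 9.529 mg/L × 2,140,000 L = 20,390 g.
(a) Product at 66.8% available Cl: 20,390 / 0.668 = 30,530 g.

(b) Volume: 583 m³ = 583,000 L.
(b) Hardness to add: (233 − 79) = 154 mg/L as CaCO₃ × 583,000 L = 89,780 g as CaCO₃.
(b) Moles of Ca²⁺ (1 mol Ca²⁺ ≡ 1 mol CaCO₃): 89,780 / 100.1 g/mol = 896.9 mol.
(b) Mass of CaCl₂: 896.9 × 111 = 99,560 g.

(a) 30.5 kg; (b) 99.6 kg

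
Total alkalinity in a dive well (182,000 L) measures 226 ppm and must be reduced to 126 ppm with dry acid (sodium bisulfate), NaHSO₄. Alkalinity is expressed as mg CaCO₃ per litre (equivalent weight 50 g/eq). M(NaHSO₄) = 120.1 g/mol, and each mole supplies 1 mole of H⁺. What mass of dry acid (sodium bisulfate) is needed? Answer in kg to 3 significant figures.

43.7 kg

Alkalinity to neutralize: (226 − 126) = 100 mg/L as CaCO₃ × 182,000 L = 18,200 g as CaCO₃.
Equivalents of H⁺ required: 18,200 ÷ 50 g/eq = 364 eq = 364 mol NaHSO₄.
Mass of NaHSO₄: 364 × 120.1 = 43,720 g.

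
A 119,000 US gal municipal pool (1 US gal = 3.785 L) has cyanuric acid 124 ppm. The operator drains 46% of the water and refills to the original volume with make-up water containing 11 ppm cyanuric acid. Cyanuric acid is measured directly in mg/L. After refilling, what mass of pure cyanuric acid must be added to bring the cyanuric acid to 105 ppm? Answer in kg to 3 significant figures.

14.9 kg

Volume: 119,000 US gal × 3.785 L/gal = 450,415 L.
After draining 46% and refilling: 124 × 0.54 + 11 × 0.46 = 72.02 ppm.
Deficit to target: 105 − 72.02 = 32.98 mg/L.
Mass: 32.98 mg/L × 450,415 L = 14,850 g cyanuric acid.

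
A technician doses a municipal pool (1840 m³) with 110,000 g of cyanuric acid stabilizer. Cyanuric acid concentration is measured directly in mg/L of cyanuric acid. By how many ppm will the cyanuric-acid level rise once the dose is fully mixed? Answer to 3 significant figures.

59.8 ppm

Volume: 1840 m³ = 1,840,000 L.
Rise: 110,000 g / 1,840,000 L × 1000 = 59.78 mg/L.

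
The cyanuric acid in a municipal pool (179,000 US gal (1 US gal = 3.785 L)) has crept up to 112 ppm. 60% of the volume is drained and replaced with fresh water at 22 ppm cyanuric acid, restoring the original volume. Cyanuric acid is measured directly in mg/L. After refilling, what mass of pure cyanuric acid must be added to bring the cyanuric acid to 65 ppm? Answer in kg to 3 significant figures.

4.74 kg

Volume: 179,000 US gal × 3.785 L/gal = 677,515 L.
After draining 60% and refilling: 112 × 0.40 + 22 × 0.60 = 58 ppm.
Deficit to target: 65 − 58 = 7 mg/L.
Mass: 7 mg/L × 677,515 L = 4743 g cyanuric acid.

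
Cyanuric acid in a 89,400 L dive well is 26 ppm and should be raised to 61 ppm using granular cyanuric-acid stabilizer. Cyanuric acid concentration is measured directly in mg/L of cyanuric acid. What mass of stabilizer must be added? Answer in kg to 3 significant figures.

3.13 kg

CYA to add: (61 − 26) = 35 mg/L × 89,400 L = 3129 g cyanuric acid.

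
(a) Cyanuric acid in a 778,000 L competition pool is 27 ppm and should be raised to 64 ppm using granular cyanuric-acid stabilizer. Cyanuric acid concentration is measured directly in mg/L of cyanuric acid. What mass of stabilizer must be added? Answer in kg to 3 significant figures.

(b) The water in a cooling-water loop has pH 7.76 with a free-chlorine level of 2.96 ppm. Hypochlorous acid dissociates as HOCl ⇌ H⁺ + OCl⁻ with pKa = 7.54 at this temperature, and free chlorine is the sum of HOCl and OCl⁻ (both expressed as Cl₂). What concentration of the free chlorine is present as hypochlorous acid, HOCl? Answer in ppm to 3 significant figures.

(a) CYA to add: (64 − 27) = 37 mg/L × 778,000 L = 28,790 g cyanuric acid.

(b) [OCl⁻]/[HOCl] = 10^(pH − pKa) = 10^(7.76 − 7.54) = 10^0.22 = 1.66.
(b) Fraction as HOCl = 1 / (1 + 1.66) = 0.376.
(b) HOCl = 0.376 × 2.96 ppm = 1.113 ppm.

(a) 28.8 kg; (b) 1.11 ppm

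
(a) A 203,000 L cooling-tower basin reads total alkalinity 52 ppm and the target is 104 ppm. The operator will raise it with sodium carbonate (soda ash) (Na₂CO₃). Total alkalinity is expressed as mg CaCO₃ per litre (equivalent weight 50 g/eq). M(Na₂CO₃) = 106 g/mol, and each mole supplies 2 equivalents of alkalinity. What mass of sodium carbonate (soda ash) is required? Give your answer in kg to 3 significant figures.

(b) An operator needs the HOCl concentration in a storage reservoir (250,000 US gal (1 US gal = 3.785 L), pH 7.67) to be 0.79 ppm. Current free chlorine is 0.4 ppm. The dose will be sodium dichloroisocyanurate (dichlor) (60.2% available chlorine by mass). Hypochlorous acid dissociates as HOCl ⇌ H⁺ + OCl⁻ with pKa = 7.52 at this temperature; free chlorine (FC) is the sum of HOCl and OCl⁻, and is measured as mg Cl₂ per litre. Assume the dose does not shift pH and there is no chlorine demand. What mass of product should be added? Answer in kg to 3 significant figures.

(a) Alkalinity to add: (104 − 52) = 52 mg/L as CaCO₃ × 203,000 L = 10,560 g as CaCO₃.
(a) Equivalents: 10,560 g ÷ 50 g/eq = 211.1 eq.
(a) Each mole of Na₂CO₃ supplies 2 eq, so 211.1 / 2 = 105.6 mol.
(a) Mass: 105.6 mol × 106 g/mol = 11,190 g.

(b) Volume: 250,000 US gal × 3.785 L/gal = 946,250 L.
(b) [OCl⁻]/[HOCl] = 10^(pH − pKa) = 10^(7.67 − 7.52) = 1.413; fraction as HOCl = 1/(1 + 1.413) = 0.4145.
(b) Free chlorine required for 0.79 ppm HOCl: 0.79 / 0.4145 = 1.906 ppm.
(b) FC to add: 1.906 − 0.4 = 1.506 mg/L as Cl₂.
(b) Cl₂ equivalent: 1.506 mg/L × 946,250 L = 1425 g.
(b) Product at 60.2% available Cl: 1425 / 0.602 = 2367 g.

(a) 11.2 kg; (b) 2.37 kg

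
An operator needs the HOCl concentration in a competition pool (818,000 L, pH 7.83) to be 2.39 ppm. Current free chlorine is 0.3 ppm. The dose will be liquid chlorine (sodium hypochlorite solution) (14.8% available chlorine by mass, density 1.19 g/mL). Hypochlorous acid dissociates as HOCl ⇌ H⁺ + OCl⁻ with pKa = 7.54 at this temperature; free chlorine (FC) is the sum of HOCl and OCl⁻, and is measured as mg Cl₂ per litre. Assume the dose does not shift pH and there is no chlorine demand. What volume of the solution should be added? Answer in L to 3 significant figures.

[OCl⁻]/[HOCl] = 10^(pH − pKa) = 10^(7.83 − 7.54) = 1.95; fraction as HOCl = 1/(1 + 1.95) = 0.339.
Free chlorine required for 2.39 ppm HOCl: 2.39 / 0.339 = 7.05 ppm.
FC to add: 7.05 − 0.3 = 6.75 mg/L as Cl₂.
Cl₂ equivalent: 6.75 mg/L × 818,000 L = 5522 g.
Product at 14.8% available Cl: 5522 / 0.148 = 37,310 g.
Volume: 37,310 g ÷ 1.19 g/mL = 31,350 mL.

31.4 L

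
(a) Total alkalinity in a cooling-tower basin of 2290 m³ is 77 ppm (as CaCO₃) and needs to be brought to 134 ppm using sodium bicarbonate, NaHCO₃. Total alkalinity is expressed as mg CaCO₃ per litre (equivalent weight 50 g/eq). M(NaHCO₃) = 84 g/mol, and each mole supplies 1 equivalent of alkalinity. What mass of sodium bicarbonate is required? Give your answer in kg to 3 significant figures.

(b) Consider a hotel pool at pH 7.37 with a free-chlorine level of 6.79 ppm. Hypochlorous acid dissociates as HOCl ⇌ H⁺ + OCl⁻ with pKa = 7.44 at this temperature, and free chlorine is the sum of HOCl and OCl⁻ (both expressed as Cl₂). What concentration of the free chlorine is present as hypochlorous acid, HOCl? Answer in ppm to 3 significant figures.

(a) Volume: 2290 m³ = 2,290,000 L.
(a) Alkalinity to add: (134 − 77) = 57 mg/L as CaCO₃ × 2,290,000 L = 130,500 g as CaCO₃.
(a) Equivalents: 130,500 g ÷ 50 g/eq = 2611 eq.
(a) NaHCO₃ supplies 1 eq per mole → 2611 mol.
(a) Mass: 2611 mol × 84 g/mol = 219,300 g.

(b) [OCl⁻]/[HOCl] = 10^(pH − pKa) = 10^(7.37 − 7.44) = 10^-0.07 = 0.8511.
(b) Fraction as HOCl = 1 / (1 + 0.8511) = 0.5402.
(b) HOCl = 0.5402 × 6.79 ppm = 3.668 ppm.

(a) 219 kg; (b) 3.67 ppm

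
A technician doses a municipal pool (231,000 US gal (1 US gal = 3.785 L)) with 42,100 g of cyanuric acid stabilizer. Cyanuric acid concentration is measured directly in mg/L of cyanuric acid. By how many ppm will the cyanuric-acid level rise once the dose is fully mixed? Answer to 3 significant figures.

48.2 ppm

Volume: 231,000 US gal × 3.785 L/gal = 874,335 L.
Rise: 42,100 g / 874,335 L × 1000 = 48.15 mg/L.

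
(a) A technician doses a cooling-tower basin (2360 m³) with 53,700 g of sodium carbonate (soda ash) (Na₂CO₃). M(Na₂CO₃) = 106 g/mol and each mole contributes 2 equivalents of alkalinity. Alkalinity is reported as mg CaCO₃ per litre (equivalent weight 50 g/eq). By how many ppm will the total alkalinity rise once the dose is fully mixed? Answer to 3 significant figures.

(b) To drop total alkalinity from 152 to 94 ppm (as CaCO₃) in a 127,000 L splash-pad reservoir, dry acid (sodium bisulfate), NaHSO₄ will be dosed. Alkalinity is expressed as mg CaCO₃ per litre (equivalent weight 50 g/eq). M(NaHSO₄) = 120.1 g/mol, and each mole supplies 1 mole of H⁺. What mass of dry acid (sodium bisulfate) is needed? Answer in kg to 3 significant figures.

(a) Volume: 2360 m³ = 2,360,000 L.
(a) Moles of Na₂CO₃: 53,700 g ÷ 106 g/mol = 506.6 mol → 1013 eq of alkalinity.
(a) As CaCO₃: 1013 eq × 50 g/eq = 50,660 g.
(a) Rise: 50,660 g / 2,360,000 L × 1000 = 21.47 mg/L.

(b) Alkalinity to neutralize: (152 − 94) = 58 mg/L as CaCO₃ × 127,000 L = 7366 g as CaCO₃.
(b) Equivalents of H⁺ required: 7366 ÷ 50 g/eq = 147.3 eq = 147.3 mol NaHSO₄.
(b) Mass of NaHSO₄: 147.3 × 120.1 = 17,690 g.

(a) 21.5 ppm; (b) 17.7 kg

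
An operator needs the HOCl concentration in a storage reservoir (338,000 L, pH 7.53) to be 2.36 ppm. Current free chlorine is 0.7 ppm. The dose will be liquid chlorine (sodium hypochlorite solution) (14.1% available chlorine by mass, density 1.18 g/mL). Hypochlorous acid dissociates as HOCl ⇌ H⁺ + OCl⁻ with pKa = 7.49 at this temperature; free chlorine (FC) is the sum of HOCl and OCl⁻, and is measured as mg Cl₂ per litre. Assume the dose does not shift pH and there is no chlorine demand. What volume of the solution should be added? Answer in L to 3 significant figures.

8.63 L

[OCl⁻]/[HOCl] = 10^(pH − pKa) = 10^(7.53 − 7.49) = 1.096; fraction as HOCl = 1/(1 + 1.096) = 0.477.
Free chlorine required for 2.36 ppm HOCl: 2.36 / 0.477 = 4.948 ppm.
FC to add: 4.948 − 0.7 = 4.248 mg/L as Cl₂.
Cl₂ equivalent: 4.248 mg/L × 338,000 L = 1436 g.
Product at 14.1% available Cl: 1436 / 0.141 = 10,180 g.
Volume: 10,180 g ÷ 1.18 g/mL = 8629 mL.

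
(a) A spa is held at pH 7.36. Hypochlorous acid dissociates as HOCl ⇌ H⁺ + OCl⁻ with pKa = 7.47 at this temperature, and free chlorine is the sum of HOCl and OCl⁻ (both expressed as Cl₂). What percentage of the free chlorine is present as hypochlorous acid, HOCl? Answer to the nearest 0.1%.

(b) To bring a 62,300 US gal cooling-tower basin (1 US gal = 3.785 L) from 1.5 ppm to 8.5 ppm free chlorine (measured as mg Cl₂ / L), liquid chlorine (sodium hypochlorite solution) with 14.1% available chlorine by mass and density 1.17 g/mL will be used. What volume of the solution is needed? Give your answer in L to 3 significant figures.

(a) 56.3%; (b) 10.0 L

(a) [OCl⁻]/[HOCl] = 10^(pH − pKa) = 10^(7.36 − 7.47) = 10^-0.11 = 0.7762.
(a) Fraction as HOCl = 1 / (1 + 0.7762) = 0.563.

(b) Volume: 62,300 US gal × 3.785 L/gal = 235,806 L.
(b) Chlorine deficit: 8.5 − 1.5 = 7 ppm = 7 mg/L as Cl₂.
(b) Cl₂ equivalent needed: 7 mg/L × 235,806 L = 1,651,000 mg = 1651 g.
(b) Product at 14.1% available chlorine: 1651 / 0.141 = 11,710 g.
(b) Volume at density 1.17 g/mL: 11,710 g ÷ 1.17 g/mL = 10,010 mL.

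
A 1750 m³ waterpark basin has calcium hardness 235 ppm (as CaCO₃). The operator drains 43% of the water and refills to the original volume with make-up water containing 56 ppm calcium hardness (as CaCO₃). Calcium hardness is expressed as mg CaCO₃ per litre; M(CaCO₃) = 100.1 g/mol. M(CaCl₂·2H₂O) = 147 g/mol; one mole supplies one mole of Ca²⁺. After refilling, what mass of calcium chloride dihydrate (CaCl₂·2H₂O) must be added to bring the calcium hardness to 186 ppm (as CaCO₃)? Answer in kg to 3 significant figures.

71.9 kg

Volume: 1750 m³ = 1,750,000 L.
After draining 43% and refilling: 235 × 0.57 + 56 × 0.43 = 158.03 ppm.
Deficit to target: 186 − 158.03 = 27.97 mg/L.
As CaCO₃: 27.97 mg/L × 1,750,000 L = 48,950 g; ÷ 100.1 = 489 mol Ca²⁺.
Mass: 489 × 147 = 71,880 g.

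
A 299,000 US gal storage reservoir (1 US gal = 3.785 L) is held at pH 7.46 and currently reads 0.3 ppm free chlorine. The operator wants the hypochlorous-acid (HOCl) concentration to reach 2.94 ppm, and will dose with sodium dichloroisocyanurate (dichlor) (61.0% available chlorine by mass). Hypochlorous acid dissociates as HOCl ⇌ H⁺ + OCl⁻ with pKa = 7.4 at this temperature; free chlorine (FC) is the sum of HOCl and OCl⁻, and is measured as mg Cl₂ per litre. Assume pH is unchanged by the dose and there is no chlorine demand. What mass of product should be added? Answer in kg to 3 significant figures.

Volume: 299,000 US gal × 3.785 L/gal = 1,131,715 L.
[OCl⁻]/[HOCl] = 10^(pH − pKa) = 10^(7.46 − 7.4) = 1.148; fraction as HOCl = 1/(1 + 1.148) = 0.4655.
Free chlorine required for 2.94 ppm HOCl: 2.94 / 0.4655 = 6.316 ppm.
FC to add: 6.316 − 0.3 = 6.016 mg/L as Cl₂.
Cl₂ equivalent: 6.016 mg/L × 1,131,715 L = 6808 g.
Product at 61.0% available Cl: 6808 / 0.61 = 11,160 g.

11.2 kg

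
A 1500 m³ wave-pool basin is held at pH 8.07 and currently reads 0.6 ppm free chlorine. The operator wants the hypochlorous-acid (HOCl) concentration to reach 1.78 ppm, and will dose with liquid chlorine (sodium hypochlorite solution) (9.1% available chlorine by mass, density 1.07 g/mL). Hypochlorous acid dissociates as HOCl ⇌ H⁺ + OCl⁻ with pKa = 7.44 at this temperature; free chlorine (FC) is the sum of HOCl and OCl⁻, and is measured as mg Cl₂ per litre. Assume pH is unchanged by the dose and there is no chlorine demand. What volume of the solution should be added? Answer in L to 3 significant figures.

Volume: 1500 m³ = 1,500,000 L.
[OCl⁻]/[HOCl] = 10^(pH − pKa) = 10^(8.07 − 7.44) = 4.266; fraction as HOCl = 1/(1 + 4.266) = 0.1899.
Free chlorine required for 1.78 ppm HOCl: 1.78 / 0.1899 = 9.373 ppm.
FC to add: 9.373 − 0.6 = 8.773 mg/L as Cl₂.
Cl₂ equivalent: 8.773 mg/L × 1,500,000 L = 13,160 g.
Product at 9.1% available Cl: 13,160 / 0.091 = 144,600 g.
Volume: 144,600 g ÷ 1.07 g/mL = 135,200 mL.

135 L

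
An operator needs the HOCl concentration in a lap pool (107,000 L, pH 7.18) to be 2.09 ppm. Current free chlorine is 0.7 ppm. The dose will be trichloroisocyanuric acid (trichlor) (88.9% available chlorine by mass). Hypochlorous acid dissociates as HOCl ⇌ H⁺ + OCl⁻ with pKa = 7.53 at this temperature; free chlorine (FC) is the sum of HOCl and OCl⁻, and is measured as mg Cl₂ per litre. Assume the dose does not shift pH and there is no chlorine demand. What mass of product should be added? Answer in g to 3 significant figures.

[OCl⁻]/[HOCl] = 10^(pH − pKa) = 10^(7.18 − 7.53) = 0.4467; fraction as HOCl = 1/(1 + 0.4467) = 0.6912.
Free chlorine required for 2.09 ppm HOCl: 2.09 / 0.6912 = 3.024 ppm.
FC to add: 3.024 − 0.7 = 2.324 mg/L as Cl₂.
Cl₂ equivalent: 2.324 mg/L × 107,000 L = 248.6 g.
Product at 88.9% available Cl: 248.6 / 0.889 = 279.7 g.

280 g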